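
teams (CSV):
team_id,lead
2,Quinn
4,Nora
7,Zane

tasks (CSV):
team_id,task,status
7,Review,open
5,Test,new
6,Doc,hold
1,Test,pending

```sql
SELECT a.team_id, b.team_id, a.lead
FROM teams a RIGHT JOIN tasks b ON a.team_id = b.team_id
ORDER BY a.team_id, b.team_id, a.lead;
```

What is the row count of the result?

RIGHT JOIN keeps every row from `tasks`; unmatched rows get NULL for `teams`'s columns.
Matching on a.team_id = b.team_id.
Matched pairs: 1; unmatched b rows kept: 3.
Total: 1 matched + 3 padded = 4 rows.

4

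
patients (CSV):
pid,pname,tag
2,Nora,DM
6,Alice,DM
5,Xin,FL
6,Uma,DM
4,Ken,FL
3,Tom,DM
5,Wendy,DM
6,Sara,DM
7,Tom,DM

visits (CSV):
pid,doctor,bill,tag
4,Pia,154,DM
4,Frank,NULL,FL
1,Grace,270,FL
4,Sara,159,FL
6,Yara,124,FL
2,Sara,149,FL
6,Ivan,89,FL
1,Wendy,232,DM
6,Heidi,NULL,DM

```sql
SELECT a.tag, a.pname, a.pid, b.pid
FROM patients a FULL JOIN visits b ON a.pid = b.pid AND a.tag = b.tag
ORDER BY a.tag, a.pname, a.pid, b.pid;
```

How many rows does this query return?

16

FULL OUTER JOIN keeps every row from both sides; unmatched rows get NULL for the other side's columns.
Matching on a.pid = b.pid AND a.tag = b.tag.
- a[0] pid=2, tag=DM → no match; kept with NULLs on the b side.
- a[1] pid=6, tag=DM → 1 match(es) in b → 1 row(s).
- a[2] pid=5, tag=FL → no match; kept with NULLs on the b side.
- a[3] pid=6, tag=DM → 1 match(es) in b → 1 row(s).
- a[4] pid=4, tag=FL → 2 match(es) in b → 2 row(s).
- a[5] pid=3, tag=DM → no match; kept with NULLs on the b side.
- a[6] pid=5, tag=DM → no match; kept with NULLs on the b side.
- a[7] pid=6, tag=DM → 1 match(es) in b → 1 row(s).
- a[8] pid=7, tag=DM → no match; kept with NULLs on the b side.
- 6 b row(s) had no a match → kept, a columns NULL.
Total: 5 matched + 11 padded = 16 rows.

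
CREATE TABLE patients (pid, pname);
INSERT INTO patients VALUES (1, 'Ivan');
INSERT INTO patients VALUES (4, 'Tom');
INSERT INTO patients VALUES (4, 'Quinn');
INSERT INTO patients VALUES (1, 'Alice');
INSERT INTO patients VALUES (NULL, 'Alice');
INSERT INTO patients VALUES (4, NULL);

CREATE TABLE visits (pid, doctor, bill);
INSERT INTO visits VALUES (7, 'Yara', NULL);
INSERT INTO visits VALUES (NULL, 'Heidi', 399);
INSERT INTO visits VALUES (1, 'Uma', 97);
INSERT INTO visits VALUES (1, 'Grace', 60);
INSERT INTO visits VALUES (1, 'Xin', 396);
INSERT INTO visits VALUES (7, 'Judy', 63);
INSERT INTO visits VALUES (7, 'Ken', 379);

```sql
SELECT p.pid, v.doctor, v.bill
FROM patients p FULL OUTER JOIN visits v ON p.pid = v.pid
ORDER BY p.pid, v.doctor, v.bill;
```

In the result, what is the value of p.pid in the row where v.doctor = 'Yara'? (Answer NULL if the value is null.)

NULL

FULL OUTER JOIN keeps every row from both sides; unmatched rows get NULL for the other side's columns.
Matching on p.pid = v.pid. A NULL in a compared column never satisfies the condition.
- p row (pid=1): matches 3 v row(s) → 3 output row(s).
- p row (pid=4): no match → kept, v columns NULL.
- p row (pid=4): no match → kept, v columns NULL.
- p row (pid=1): matches 3 v row(s) → 3 output row(s).
- p row (pid=NULL): no match → kept, v columns NULL.
- p row (pid=4): no match → kept, v columns NULL.
- plus 4 unmatched v row(s), each kept with NULL p columns.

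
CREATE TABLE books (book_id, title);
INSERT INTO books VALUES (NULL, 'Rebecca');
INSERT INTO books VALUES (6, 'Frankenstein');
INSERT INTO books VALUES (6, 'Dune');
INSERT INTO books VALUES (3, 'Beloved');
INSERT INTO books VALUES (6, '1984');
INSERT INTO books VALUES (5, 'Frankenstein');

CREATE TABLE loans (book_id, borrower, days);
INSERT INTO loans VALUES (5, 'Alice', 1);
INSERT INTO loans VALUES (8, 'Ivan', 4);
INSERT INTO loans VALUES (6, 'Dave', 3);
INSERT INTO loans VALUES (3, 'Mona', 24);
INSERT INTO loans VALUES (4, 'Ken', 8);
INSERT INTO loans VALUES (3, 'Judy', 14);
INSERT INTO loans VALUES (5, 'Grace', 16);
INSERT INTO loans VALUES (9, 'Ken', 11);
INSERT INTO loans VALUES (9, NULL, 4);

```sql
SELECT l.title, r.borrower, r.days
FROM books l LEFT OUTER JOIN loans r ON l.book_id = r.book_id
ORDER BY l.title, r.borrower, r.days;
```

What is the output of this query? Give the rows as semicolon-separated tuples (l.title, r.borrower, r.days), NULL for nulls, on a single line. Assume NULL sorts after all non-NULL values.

(1984, Dave, 3); (Beloved, Judy, 14); (Beloved, Mona, 24); (Dune, Dave, 3); (Frankenstein, Alice, 1); (Frankenstein, Dave, 3); (Frankenstein, Grace, 16); (Rebecca, NULL, NULL)

LEFT JOIN keeps every row from `books`; unmatched rows get NULL for `loans`'s columns.
Matching on l.book_id = r.book_id. A NULL in a compared column never satisfies the condition.
Matched pairs: 7; unmatched l rows kept: 1.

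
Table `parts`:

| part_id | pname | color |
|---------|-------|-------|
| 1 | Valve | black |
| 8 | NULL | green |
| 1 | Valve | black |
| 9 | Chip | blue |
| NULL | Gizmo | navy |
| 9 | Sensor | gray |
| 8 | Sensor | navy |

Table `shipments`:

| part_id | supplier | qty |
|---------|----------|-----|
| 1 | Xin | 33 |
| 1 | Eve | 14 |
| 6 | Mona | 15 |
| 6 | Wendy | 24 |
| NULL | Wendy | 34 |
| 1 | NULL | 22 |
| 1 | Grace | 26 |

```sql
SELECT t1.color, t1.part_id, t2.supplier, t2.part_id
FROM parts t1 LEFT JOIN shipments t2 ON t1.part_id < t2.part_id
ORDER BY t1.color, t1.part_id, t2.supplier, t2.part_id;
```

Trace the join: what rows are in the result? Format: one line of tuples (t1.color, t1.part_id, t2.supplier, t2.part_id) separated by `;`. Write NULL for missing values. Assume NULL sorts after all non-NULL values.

LEFT JOIN keeps every row from `parts`; unmatched rows get NULL for `shipments`'s columns.
Matching on t1.part_id < t2.part_id. A NULL in a compared column never satisfies the condition.
Matched pairs: 4; unmatched t1 rows kept: 5.

(black, 1, Mona, 6); (black, 1, Mona, 6); (black, 1, Wendy, 6); (black, 1, Wendy, 6); (blue, 9, NULL, NULL); (gray, 9, NULL, NULL); (green, 8, NULL, NULL); (navy, 8, NULL, NULL); (navy, NULL, NULL, NULL)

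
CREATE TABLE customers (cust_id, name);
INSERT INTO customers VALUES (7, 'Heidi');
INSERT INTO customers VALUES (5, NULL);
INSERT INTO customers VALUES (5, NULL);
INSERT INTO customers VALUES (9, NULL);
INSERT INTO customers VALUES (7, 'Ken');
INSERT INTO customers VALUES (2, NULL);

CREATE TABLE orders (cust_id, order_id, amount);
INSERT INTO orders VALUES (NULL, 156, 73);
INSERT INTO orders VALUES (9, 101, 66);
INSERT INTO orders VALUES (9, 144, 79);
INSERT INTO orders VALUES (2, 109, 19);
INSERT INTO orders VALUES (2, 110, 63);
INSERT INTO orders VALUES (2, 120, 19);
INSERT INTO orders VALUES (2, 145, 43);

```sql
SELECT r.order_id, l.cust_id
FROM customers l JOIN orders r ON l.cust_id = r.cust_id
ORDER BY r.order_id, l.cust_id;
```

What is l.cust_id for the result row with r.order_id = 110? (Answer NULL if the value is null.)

INNER JOIN keeps only pairs where the ON condition holds.
Matching on l.cust_id = r.cust_id. A NULL in a compared column never satisfies the condition.
- l (cust_id=7) has no partner → excluded.
- l (cust_id=5) has no partner → excluded.
- l (cust_id=5) has no partner → excluded.
- l (cust_id=9) pairs with 2 row(s) of r.
- l (cust_id=7) has no partner → excluded.
- l (cust_id=2) pairs with 4 row(s) of r.

2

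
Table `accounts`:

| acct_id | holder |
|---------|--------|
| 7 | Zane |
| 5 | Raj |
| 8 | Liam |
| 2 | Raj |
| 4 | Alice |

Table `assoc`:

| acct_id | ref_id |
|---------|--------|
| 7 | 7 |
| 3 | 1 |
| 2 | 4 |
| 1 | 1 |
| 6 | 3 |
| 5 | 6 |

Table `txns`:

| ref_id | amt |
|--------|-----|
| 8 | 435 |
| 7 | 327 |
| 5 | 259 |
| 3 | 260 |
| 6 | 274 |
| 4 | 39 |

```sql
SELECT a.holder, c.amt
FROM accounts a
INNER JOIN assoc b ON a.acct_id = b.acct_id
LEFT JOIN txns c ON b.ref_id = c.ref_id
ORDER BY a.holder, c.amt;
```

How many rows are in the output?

3

Joins associate left-to-right: accounts INNER JOIN assoc on acct_id gives 3 intermediate row(s).
Then LEFT JOIN `txns c` on ref_id: each of those 3 rows is kept; rows whose b.ref_id has no match in c get NULL for c's columns.
Result: 3 row(s).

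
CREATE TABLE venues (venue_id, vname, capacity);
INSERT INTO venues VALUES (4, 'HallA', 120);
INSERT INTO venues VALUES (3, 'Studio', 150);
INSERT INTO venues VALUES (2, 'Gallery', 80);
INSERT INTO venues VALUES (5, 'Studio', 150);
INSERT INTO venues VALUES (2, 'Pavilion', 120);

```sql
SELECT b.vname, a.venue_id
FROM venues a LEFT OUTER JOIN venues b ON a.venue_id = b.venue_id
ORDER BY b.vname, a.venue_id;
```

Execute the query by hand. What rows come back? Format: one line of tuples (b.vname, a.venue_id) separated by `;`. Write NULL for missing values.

(Gallery, 2); (Gallery, 2); (HallA, 4); (Pavilion, 2); (Pavilion, 2); (Studio, 3); (Studio, 5)

LEFT JOIN keeps every row from `venues a`; unmatched rows get NULL for `venues b`'s columns.
Matching on a.venue_id = b.venue_id.
- a[0] venue_id=4 → 1 match(es) in b → 1 row(s).
- a[1] venue_id=3 → 1 match(es) in b → 1 row(s).
- a[2] venue_id=2 → 2 match(es) in b → 2 row(s).
- a[3] venue_id=5 → 1 match(es) in b → 1 row(s).
- a[4] venue_id=2 → 2 match(es) in b → 2 row(s).
After projecting and ordering:
b.vname | a.venue_id
Gallery | 2
Gallery | 2
HallA | 4
Pavilion | 2
Pavilion | 2
Studio | 3
Studio | 5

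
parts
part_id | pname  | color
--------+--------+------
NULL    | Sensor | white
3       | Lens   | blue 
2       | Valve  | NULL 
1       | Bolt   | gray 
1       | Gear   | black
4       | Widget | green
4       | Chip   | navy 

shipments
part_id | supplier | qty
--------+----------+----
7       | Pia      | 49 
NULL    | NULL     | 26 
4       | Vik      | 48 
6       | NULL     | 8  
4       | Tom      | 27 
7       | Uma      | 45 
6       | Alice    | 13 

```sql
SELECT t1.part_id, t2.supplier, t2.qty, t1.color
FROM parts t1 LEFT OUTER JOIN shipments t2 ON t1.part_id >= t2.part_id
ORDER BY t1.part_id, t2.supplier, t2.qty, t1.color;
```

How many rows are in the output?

LEFT JOIN keeps every row from `parts`; unmatched rows get NULL for `shipments`'s columns.
Matching on t1.part_id >= t2.part_id. A NULL in a compared column never satisfies the condition.
- t1[0] part_id=NULL → no match; kept with NULLs on the t2 side.
- t1[1] part_id=3 → no match; kept with NULLs on the t2 side.
- t1[2] part_id=2 → no match; kept with NULLs on the t2 side.
- t1[3] part_id=1 → no match; kept with NULLs on the t2 side.
- t1[4] part_id=1 → no match; kept with NULLs on the t2 side.
- t1[5] part_id=4 → 2 match(es) in t2 → 2 row(s).
- t1[6] part_id=4 → 2 match(es) in t2 → 2 row(s).
Total: 4 matched + 5 padded = 9 rows.

9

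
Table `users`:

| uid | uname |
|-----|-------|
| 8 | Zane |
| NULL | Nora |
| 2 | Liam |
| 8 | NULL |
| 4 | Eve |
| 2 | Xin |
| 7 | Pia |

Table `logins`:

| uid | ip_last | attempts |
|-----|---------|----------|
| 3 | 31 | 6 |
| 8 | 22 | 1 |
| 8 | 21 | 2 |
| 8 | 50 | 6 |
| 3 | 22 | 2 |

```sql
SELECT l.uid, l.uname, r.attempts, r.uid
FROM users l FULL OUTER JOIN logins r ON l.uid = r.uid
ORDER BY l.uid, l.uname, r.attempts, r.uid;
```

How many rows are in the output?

13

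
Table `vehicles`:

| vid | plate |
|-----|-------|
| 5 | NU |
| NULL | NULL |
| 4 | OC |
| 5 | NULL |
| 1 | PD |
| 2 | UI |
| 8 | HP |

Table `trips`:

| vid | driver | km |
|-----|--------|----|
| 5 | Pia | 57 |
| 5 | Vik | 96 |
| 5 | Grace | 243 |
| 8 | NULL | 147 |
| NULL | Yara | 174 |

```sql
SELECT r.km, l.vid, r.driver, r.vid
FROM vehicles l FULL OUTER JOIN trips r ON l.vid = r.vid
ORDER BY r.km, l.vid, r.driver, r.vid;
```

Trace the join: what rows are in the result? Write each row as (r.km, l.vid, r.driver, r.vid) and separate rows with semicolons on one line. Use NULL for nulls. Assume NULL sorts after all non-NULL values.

(57, 5, Pia, 5); (57, 5, Pia, 5); (96, 5, Vik, 5); (96, 5, Vik, 5); (147, 8, NULL, 8); (174, NULL, Yara, NULL); (243, 5, Grace, 5); (243, 5, Grace, 5); (NULL, 1, NULL, NULL); (NULL, 2, NULL, NULL); (NULL, 4, NULL, NULL); (NULL, NULL, NULL, NULL)

FULL OUTER JOIN keeps every row from both sides; unmatched rows get NULL for the other side's columns.
Matching on l.vid = r.vid. A NULL in a compared column never satisfies the condition.
- l row (vid=5): matches 3 r row(s) → 3 output row(s).
- l row (vid=NULL): no match → kept, r columns NULL.
- l row (vid=4): no match → kept, r columns NULL.
- l row (vid=5): matches 3 r row(s) → 3 output row(s).
- l row (vid=1): no match → kept, r columns NULL.
- l row (vid=2): no match → kept, r columns NULL.
- l row (vid=8): matches 1 r row(s) → 1 output row(s).
- 1 r row(s) had no l match → kept, l columns NULL.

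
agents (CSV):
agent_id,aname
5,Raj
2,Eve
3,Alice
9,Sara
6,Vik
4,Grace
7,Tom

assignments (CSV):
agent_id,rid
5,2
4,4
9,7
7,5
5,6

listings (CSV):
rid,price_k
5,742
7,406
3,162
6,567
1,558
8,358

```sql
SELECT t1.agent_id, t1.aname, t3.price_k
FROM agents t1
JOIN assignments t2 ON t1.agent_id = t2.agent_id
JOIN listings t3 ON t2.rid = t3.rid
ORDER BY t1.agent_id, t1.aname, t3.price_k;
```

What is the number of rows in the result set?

3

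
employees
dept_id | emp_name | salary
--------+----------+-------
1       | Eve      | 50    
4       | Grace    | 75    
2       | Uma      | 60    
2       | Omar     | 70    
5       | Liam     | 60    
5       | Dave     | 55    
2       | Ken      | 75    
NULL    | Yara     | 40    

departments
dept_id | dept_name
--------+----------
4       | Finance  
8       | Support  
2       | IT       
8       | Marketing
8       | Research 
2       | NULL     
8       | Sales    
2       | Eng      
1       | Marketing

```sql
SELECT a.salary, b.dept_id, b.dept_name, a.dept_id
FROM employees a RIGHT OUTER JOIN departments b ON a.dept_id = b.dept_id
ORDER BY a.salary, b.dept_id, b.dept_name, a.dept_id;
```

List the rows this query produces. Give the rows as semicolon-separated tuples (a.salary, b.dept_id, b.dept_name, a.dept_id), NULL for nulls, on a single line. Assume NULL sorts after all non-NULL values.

(50, 1, Marketing, 1); (60, 2, Eng, 2); (60, 2, IT, 2); (60, 2, NULL, 2); (70, 2, Eng, 2); (70, 2, IT, 2); (70, 2, NULL, 2); (75, 2, Eng, 2); (75, 2, IT, 2); (75, 2, NULL, 2); (75, 4, Finance, 4); (NULL, 8, Marketing, NULL); (NULL, 8, Research, NULL); (NULL, 8, Sales, NULL); (NULL, 8, Support, NULL)

RIGHT JOIN keeps every row from `departments`; unmatched rows get NULL for `employees`'s columns.
Matching on a.dept_id = b.dept_id. A NULL in a compared column never satisfies the condition.
- a[0] dept_id=1 → 1 match(es) in b → 1 row(s).
- a[1] dept_id=4 → 1 match(es) in b → 1 row(s).
- a[2] dept_id=2 → 3 match(es) in b → 3 row(s).
- a[3] dept_id=2 → 3 match(es) in b → 3 row(s).
- a[4] dept_id=5 → no match.
- a[5] dept_id=5 → no match.
- a[6] dept_id=2 → 3 match(es) in b → 3 row(s).
- a[7] dept_id=NULL → no match.
- 4 row(s) from b found no a partner → padded with NULL.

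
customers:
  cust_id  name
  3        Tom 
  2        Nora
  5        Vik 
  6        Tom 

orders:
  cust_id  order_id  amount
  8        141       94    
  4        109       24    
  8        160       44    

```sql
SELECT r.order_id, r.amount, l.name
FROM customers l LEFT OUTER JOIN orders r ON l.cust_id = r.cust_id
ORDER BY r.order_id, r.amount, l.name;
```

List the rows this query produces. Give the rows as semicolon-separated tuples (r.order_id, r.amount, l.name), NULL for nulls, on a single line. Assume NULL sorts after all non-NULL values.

(NULL, NULL, Nora); (NULL, NULL, Tom); (NULL, NULL, Tom); (NULL, NULL, Vik)

LEFT JOIN keeps every row from `customers`; unmatched rows get NULL for `orders`'s columns.
Matching on l.cust_id = r.cust_id.
- l (cust_id=3) has no partner → padded with NULL.
- l (cust_id=2) has no partner → padded with NULL.
- l (cust_id=5) has no partner → padded with NULL.
- l (cust_id=6) has no partner → padded with NULL.
After projecting and ordering:
r.order_id | r.amount | l.name
NULL | NULL | Nora
NULL | NULL | Tom
NULL | NULL | Tom
NULL | NULL | Vik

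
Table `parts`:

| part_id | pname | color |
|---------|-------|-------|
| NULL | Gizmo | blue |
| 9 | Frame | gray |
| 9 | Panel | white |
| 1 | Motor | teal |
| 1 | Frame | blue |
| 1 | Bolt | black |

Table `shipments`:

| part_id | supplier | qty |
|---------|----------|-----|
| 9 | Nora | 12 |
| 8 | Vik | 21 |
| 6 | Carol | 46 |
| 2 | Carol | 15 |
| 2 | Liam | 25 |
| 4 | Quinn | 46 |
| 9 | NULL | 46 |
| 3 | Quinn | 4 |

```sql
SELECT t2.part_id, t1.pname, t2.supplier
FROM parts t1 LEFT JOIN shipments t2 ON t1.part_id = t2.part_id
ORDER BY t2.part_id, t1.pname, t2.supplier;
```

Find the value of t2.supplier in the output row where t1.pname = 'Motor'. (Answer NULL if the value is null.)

NULL

LEFT JOIN keeps every row from `parts`; unmatched rows get NULL for `shipments`'s columns.
Matching on t1.part_id = t2.part_id. A NULL in a compared column never satisfies the condition.
Matched pairs: 4; unmatched t1 rows kept: 4.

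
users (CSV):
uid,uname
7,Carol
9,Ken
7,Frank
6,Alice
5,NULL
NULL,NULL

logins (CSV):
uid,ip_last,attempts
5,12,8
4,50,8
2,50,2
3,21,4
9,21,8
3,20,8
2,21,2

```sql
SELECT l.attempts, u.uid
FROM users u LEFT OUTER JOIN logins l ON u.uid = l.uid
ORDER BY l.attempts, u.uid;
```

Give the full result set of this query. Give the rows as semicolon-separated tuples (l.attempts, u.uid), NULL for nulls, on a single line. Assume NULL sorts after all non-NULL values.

LEFT JOIN keeps every row from `users`; unmatched rows get NULL for `logins`'s columns.
Matching on u.uid = l.uid. A NULL in a compared column never satisfies the condition.
- u[0] uid=7 → no match; kept with NULLs on the l side.
- u[1] uid=9 → 1 match(es) in l → 1 row(s).
- u[2] uid=7 → no match; kept with NULLs on the l side.
- u[3] uid=6 → no match; kept with NULLs on the l side.
- u[4] uid=5 → 1 match(es) in l → 1 row(s).
- u[5] uid=NULL → no match; kept with NULLs on the l side.
After projecting and ordering:
l.attempts | u.uid
8 | 5
8 | 9
NULL | 6
NULL | 7
NULL | 7
NULL | NULL

(8, 5); (8, 9); (NULL, 6); (NULL, 7); (NULL, 7); (NULL, NULL)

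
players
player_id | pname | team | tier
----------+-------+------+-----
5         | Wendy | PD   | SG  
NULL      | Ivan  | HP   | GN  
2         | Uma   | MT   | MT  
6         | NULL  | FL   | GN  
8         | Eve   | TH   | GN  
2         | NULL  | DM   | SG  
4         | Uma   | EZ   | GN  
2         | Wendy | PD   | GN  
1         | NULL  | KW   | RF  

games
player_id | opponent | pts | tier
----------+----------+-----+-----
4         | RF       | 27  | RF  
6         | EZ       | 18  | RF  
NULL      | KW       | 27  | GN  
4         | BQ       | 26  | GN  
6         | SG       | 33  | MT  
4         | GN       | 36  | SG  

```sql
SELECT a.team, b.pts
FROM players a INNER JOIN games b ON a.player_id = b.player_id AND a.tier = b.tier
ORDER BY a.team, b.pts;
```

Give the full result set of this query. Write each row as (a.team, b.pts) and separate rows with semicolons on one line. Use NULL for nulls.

(EZ, 26)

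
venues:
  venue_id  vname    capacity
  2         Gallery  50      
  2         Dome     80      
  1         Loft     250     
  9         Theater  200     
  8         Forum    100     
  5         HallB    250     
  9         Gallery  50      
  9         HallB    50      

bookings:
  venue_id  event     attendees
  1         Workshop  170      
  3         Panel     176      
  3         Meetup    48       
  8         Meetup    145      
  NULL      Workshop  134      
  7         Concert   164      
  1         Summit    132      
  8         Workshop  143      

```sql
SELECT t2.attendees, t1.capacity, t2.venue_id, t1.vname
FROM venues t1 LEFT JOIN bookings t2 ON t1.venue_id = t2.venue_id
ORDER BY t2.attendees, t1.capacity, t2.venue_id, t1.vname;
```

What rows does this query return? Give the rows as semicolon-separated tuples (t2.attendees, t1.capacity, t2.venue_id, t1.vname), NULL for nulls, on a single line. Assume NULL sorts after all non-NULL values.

(132, 250, 1, Loft); (143, 100, 8, Forum); (145, 100, 8, Forum); (170, 250, 1, Loft); (NULL, 50, NULL, Gallery); (NULL, 50, NULL, Gallery); (NULL, 50, NULL, HallB); (NULL, 80, NULL, Dome); (NULL, 200, NULL, Theater); (NULL, 250, NULL, HallB)

LEFT JOIN keeps every row from `venues`; unmatched rows get NULL for `bookings`'s columns.
Matching on t1.venue_id = t2.venue_id. A NULL in a compared column never satisfies the condition.
- t1 (venue_id=2) has no partner → padded with NULL.
- t1 (venue_id=2) has no partner → padded with NULL.
- t1 (venue_id=1) pairs with 2 row(s) of t2.
- t1 (venue_id=9) has no partner → padded with NULL.
- t1 (venue_id=8) pairs with 2 row(s) of t2.
- t1 (venue_id=5) has no partner → padded with NULL.
- t1 (venue_id=9) has no partner → padded with NULL.
- t1 (venue_id=9) has no partner → padded with NULL.
After projecting and ordering:
t2.attendees | t1.capacity | t2.venue_id | t1.vname
132 | 250 | 1 | Loft
143 | 100 | 8 | Forum
145 | 100 | 8 | Forum
170 | 250 | 1 | Loft
NULL | 50 | NULL | Gallery
NULL | 50 | NULL | Gallery
NULL | 50 | NULL | HallB
NULL | 80 | NULL | Dome
NULL | 200 | NULL | Theater
NULL | 250 | NULL | HallB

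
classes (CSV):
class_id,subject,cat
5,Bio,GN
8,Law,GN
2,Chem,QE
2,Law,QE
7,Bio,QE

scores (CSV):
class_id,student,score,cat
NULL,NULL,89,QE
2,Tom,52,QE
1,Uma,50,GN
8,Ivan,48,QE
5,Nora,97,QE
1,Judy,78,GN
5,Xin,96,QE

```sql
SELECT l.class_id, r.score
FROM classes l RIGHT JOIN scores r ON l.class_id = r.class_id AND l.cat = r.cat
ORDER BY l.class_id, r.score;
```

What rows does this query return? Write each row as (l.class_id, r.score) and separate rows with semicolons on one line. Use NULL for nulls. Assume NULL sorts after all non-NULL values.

(2, 52); (2, 52); (NULL, 48); (NULL, 50); (NULL, 78); (NULL, 89); (NULL, 96); (NULL, 97)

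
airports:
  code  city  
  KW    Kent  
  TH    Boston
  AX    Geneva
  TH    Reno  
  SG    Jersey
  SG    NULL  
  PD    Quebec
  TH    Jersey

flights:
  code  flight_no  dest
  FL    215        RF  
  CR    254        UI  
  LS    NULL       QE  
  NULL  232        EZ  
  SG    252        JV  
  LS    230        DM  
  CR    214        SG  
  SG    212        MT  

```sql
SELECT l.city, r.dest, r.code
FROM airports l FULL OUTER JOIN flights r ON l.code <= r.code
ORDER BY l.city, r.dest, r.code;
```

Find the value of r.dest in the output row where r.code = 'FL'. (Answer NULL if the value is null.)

RF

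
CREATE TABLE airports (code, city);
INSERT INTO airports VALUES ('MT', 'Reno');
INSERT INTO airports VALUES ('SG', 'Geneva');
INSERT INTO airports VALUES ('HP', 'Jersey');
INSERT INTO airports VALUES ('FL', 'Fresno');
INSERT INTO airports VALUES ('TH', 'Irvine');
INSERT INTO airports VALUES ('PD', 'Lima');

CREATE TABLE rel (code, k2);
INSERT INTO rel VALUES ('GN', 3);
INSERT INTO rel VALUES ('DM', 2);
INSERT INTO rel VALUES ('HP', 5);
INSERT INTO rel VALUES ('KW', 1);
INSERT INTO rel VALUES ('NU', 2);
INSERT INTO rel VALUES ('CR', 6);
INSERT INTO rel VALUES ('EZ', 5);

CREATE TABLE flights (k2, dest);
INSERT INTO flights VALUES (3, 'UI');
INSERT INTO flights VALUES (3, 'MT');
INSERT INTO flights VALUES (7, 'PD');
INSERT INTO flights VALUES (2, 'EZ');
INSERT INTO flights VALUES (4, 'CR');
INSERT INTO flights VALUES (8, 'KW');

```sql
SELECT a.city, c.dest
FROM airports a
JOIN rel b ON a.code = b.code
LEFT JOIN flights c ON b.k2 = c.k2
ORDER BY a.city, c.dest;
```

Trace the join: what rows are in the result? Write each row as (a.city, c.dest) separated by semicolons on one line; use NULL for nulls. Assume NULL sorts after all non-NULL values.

(Jersey, NULL)

Joins associate left-to-right: airports INNER JOIN rel on code gives 1 intermediate row(s).
Then LEFT JOIN `flights c` on k2: each of those 1 rows is kept; rows whose b.k2 has no match in c get NULL for c's columns.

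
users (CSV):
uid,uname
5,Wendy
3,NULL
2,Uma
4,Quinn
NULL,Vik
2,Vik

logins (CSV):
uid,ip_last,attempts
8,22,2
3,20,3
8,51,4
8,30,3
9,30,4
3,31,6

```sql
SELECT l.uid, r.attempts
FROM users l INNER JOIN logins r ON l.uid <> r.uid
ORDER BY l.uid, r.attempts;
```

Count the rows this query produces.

28

INNER JOIN keeps only pairs where the ON condition holds.
Matching on l.uid <> r.uid. A NULL in a compared column never satisfies the condition.
- l row (uid=5): matches 6 r row(s) → 6 output row(s).
- l row (uid=3): matches 4 r row(s) → 4 output row(s).
- l row (uid=2): matches 6 r row(s) → 6 output row(s).
- l row (uid=4): matches 6 r row(s) → 6 output row(s).
- l row (uid=NULL): no match → dropped.
- l row (uid=2): matches 6 r row(s) → 6 output row(s).
Total: 28 rows.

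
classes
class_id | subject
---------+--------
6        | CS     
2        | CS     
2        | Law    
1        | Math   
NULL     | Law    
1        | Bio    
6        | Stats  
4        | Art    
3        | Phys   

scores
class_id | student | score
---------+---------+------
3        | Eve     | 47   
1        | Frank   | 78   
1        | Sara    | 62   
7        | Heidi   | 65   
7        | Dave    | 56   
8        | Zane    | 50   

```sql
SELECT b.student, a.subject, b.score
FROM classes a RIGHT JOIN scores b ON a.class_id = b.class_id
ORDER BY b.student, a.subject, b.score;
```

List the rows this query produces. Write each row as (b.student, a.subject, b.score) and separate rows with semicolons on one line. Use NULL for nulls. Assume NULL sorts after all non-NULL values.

(Dave, NULL, 56); (Eve, Phys, 47); (Frank, Bio, 78); (Frank, Math, 78); (Heidi, NULL, 65); (Sara, Bio, 62); (Sara, Math, 62); (Zane, NULL, 50)

RIGHT JOIN keeps every row from `scores`; unmatched rows get NULL for `classes`'s columns.
Matching on a.class_id = b.class_id. A NULL in a compared column never satisfies the condition.
Matched pairs: 5; unmatched b rows kept: 3.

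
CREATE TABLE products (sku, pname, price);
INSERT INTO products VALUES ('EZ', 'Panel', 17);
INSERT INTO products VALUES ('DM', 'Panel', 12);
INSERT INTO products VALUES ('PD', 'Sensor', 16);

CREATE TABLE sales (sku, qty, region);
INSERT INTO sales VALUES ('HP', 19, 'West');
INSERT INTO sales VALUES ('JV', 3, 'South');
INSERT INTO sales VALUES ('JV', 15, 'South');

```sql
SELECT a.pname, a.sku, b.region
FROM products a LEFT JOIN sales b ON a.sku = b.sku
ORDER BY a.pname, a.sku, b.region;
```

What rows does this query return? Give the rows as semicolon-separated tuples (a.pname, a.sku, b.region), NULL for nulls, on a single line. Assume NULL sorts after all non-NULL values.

LEFT JOIN keeps every row from `products`; unmatched rows get NULL for `sales`'s columns.
Matching on a.sku = b.sku.
Matched pairs: 0; unmatched a rows kept: 3.

(Panel, DM, NULL); (Panel, EZ, NULL); (Sensor, PD, NULL)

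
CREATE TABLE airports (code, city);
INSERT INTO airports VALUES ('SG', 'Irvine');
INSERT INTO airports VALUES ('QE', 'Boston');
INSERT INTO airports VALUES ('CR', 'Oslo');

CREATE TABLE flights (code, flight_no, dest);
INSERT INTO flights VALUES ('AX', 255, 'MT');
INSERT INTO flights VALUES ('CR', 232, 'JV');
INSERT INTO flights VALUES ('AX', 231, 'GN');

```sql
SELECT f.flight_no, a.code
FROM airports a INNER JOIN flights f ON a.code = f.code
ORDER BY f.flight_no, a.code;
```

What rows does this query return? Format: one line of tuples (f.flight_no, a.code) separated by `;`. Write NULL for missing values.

INNER JOIN keeps only pairs where the ON condition holds.
Matching on a.code = f.code.
Matched pairs: 1.

(232, CR)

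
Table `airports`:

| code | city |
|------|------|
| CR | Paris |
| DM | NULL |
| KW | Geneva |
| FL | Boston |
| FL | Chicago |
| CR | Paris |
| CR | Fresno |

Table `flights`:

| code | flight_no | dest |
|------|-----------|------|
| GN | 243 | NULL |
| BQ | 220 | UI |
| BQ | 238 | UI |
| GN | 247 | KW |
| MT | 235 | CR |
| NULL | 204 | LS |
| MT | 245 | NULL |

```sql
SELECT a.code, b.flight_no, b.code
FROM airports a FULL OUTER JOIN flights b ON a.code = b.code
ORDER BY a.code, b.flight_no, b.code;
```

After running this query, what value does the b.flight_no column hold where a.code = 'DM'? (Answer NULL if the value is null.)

NULL

FULL OUTER JOIN keeps every row from both sides; unmatched rows get NULL for the other side's columns.
Matching on a.code = b.code. A NULL in a compared column never satisfies the condition.
- code=CR: no b row matches, row kept with b columns NULL.
- code=DM: no b row matches, row kept with b columns NULL.
- code=KW: no b row matches, row kept with b columns NULL.
- code=FL: no b row matches, row kept with b columns NULL.
- code=FL: no b row matches, row kept with b columns NULL.
- code=CR: no b row matches, row kept with b columns NULL.
- code=CR: no b row matches, row kept with b columns NULL.
- plus 7 unmatched b row(s), each kept with NULL a columns.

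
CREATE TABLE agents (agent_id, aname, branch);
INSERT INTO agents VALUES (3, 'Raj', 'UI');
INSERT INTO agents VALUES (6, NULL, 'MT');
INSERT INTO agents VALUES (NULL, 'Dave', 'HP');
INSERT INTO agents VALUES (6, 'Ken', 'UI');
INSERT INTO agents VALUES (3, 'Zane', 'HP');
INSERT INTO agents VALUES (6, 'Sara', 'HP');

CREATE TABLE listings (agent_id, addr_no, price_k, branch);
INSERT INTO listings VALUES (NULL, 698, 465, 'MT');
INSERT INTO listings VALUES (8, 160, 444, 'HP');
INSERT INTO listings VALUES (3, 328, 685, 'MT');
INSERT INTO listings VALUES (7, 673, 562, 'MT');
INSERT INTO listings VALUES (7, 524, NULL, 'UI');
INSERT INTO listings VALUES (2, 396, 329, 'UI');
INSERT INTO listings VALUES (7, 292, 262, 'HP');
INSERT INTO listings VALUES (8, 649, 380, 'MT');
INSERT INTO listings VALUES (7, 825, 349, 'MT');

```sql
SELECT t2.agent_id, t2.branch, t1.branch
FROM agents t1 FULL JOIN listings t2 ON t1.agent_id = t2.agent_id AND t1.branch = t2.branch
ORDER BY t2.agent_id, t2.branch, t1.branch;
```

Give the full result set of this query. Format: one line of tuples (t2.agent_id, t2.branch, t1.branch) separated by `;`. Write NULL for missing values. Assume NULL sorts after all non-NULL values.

(2, UI, NULL); (3, MT, NULL); (7, HP, NULL); (7, MT, NULL); (7, MT, NULL); (7, UI, NULL); (8, HP, NULL); (8, MT, NULL); (NULL, MT, NULL); (NULL, NULL, HP); (NULL, NULL, HP); (NULL, NULL, HP); (NULL, NULL, MT); (NULL, NULL, UI); (NULL, NULL, UI)

FULL OUTER JOIN keeps every row from both sides; unmatched rows get NULL for the other side's columns.
Matching on t1.agent_id = t2.agent_id AND t1.branch = t2.branch. A NULL in a compared column never satisfies the condition.
Matched pairs: 0; unmatched t1 rows kept: 6; unmatched t2 rows kept: 9.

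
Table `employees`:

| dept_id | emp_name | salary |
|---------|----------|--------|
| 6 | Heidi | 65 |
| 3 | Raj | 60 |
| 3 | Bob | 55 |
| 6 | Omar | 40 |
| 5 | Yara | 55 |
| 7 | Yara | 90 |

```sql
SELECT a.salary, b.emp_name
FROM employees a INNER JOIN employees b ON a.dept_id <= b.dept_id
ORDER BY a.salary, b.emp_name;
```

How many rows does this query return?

23

INNER JOIN keeps only pairs where the ON condition holds.
Matching on a.dept_id <= b.dept_id.
- a[0] dept_id=6 → 3 match(es) in b → 3 row(s).
- a[1] dept_id=3 → 6 match(es) in b → 6 row(s).
- a[2] dept_id=3 → 6 match(es) in b → 6 row(s).
- a[3] dept_id=6 → 3 match(es) in b → 3 row(s).
- a[4] dept_id=5 → 4 match(es) in b → 4 row(s).
- a[5] dept_id=7 → 1 match(es) in b → 1 row(s).
Total: 23 rows.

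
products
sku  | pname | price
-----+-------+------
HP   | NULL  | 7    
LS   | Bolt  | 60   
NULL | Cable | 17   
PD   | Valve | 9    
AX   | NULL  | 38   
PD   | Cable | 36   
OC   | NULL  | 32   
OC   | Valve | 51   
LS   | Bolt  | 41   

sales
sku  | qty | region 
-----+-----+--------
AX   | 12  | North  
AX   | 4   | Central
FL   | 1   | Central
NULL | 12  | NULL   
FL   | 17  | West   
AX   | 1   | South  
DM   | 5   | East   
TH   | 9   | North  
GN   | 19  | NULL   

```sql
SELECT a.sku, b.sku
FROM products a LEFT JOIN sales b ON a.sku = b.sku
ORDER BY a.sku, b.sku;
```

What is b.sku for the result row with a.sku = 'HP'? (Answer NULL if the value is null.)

LEFT JOIN keeps every row from `products`; unmatched rows get NULL for `sales`'s columns.
Matching on a.sku = b.sku. A NULL in a compared column never satisfies the condition.
- sku=HP: no b row matches, row kept with b columns NULL.
- sku=LS: no b row matches, row kept with b columns NULL.
- sku=NULL: no b row matches, row kept with b columns NULL.
- sku=PD: no b row matches, row kept with b columns NULL.
- sku=AX: 3 matching b row(s), so 3 row(s) emitted.
- sku=PD: no b row matches, row kept with b columns NULL.
- sku=OC: no b row matches, row kept with b columns NULL.
- sku=OC: no b row matches, row kept with b columns NULL.
- sku=LS: no b row matches, row kept with b columns NULL.

NULL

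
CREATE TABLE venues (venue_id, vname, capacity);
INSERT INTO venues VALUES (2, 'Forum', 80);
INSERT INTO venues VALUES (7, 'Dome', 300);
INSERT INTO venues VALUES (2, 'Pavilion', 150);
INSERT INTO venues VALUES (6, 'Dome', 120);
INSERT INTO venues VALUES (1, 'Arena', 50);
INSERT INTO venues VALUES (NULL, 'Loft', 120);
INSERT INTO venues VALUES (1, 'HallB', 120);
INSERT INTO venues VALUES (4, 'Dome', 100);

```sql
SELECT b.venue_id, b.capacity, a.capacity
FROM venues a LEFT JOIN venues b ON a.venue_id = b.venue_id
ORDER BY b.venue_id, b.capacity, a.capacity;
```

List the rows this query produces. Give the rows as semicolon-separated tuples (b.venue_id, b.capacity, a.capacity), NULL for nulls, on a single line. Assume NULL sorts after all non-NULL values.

(1, 50, 50); (1, 50, 120); (1, 120, 50); (1, 120, 120); (2, 80, 80); (2, 80, 150); (2, 150, 80); (2, 150, 150); (4, 100, 100); (6, 120, 120); (7, 300, 300); (NULL, NULL, 120)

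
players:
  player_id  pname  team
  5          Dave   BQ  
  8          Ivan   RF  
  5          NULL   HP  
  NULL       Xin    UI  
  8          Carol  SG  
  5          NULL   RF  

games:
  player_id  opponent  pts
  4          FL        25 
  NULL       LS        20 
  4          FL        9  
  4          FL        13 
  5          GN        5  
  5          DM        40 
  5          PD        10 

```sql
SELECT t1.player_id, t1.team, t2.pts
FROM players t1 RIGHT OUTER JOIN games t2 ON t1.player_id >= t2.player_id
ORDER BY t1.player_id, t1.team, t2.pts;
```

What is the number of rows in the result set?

RIGHT JOIN keeps every row from `games`; unmatched rows get NULL for `players`'s columns.
Matching on t1.player_id >= t2.player_id. A NULL in a compared column never satisfies the condition.
- player_id=5: 6 matching t2 row(s), so 6 row(s) emitted.
- player_id=8: 6 matching t2 row(s), so 6 row(s) emitted.
- player_id=5: 6 matching t2 row(s), so 6 row(s) emitted.
- player_id=NULL: no matching t2 row.
- player_id=8: 6 matching t2 row(s), so 6 row(s) emitted.
- player_id=5: 6 matching t2 row(s), so 6 row(s) emitted.
- 1 row(s) from t2 found no t1 partner → padded with NULL.
Total: 30 matched + 1 padded = 31 rows.

31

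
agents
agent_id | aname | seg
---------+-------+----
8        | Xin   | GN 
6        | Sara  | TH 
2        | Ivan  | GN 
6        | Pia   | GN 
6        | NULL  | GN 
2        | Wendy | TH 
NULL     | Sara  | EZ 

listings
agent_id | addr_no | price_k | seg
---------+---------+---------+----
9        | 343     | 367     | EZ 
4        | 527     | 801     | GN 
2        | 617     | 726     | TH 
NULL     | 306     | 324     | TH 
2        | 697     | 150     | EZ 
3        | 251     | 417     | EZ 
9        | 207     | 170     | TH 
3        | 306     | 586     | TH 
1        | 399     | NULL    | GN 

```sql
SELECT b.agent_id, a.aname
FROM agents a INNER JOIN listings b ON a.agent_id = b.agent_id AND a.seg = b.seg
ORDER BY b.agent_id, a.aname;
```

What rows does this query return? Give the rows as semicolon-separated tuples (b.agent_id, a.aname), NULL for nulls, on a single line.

INNER JOIN keeps only pairs where the ON condition holds.
Matching on a.agent_id = b.agent_id AND a.seg = b.seg. A NULL in a compared column never satisfies the condition.
- a[0] agent_id=8, seg=GN → no match; dropped.
- a[1] agent_id=6, seg=TH → no match; dropped.
- a[2] agent_id=2, seg=GN → no match; dropped.
- a[3] agent_id=6, seg=GN → no match; dropped.
- a[4] agent_id=6, seg=GN → no match; dropped.
- a[5] agent_id=2, seg=TH → 1 match(es) in b → 1 row(s).
- a[6] agent_id=NULL, seg=EZ → no match; dropped.
After projecting and ordering:
b.agent_id | a.aname
2 | Wendy

(2, Wendy)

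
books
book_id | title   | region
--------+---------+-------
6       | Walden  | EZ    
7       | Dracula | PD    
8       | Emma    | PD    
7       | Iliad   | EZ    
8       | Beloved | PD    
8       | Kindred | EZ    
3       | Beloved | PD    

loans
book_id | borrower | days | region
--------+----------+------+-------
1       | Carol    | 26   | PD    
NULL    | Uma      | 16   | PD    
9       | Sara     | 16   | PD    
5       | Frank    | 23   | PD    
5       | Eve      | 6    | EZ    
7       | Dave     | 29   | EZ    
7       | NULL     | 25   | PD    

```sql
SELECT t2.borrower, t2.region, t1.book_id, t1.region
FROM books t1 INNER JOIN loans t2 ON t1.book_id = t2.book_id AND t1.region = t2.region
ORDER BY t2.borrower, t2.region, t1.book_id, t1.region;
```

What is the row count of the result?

2

INNER JOIN keeps only pairs where the ON condition holds.
Matching on t1.book_id = t2.book_id AND t1.region = t2.region. A NULL in a compared column never satisfies the condition.
- t1 (book_id=6, region=EZ) has no partner → excluded.
- t1 (book_id=7, region=PD) pairs with 1 row(s) of t2.
- t1 (book_id=8, region=PD) has no partner → excluded.
- t1 (book_id=7, region=EZ) pairs with 1 row(s) of t2.
- t1 (book_id=8, region=PD) has no partner → excluded.
- t1 (book_id=8, region=EZ) has no partner → excluded.
- t1 (book_id=3, region=PD) has no partner → excluded.
Total: 2 rows.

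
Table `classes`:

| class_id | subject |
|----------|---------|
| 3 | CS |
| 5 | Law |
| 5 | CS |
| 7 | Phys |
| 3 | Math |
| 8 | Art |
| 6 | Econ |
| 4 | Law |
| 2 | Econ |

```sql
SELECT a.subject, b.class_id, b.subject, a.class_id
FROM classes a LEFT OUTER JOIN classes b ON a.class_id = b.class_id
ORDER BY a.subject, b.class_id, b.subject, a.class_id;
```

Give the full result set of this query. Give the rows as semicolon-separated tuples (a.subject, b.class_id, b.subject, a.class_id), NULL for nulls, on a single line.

(Art, 8, Art, 8); (CS, 3, CS, 3); (CS, 3, Math, 3); (CS, 5, CS, 5); (CS, 5, Law, 5); (Econ, 2, Econ, 2); (Econ, 6, Econ, 6); (Law, 4, Law, 4); (Law, 5, CS, 5); (Law, 5, Law, 5); (Math, 3, CS, 3); (Math, 3, Math, 3); (Phys, 7, Phys, 7)

LEFT JOIN keeps every row from `classes a`; unmatched rows get NULL for `classes b`'s columns.
Matching on a.class_id = b.class_id.
- a (class_id=3) pairs with 2 row(s) of b.
- a (class_id=5) pairs with 2 row(s) of b.
- a (class_id=5) pairs with 2 row(s) of b.
- a (class_id=7) pairs with 1 row(s) of b.
- a (class_id=3) pairs with 2 row(s) of b.
- a (class_id=8) pairs with 1 row(s) of b.
- a (class_id=6) pairs with 1 row(s) of b.
- a (class_id=4) pairs with 1 row(s) of b.
- a (class_id=2) pairs with 1 row(s) of b.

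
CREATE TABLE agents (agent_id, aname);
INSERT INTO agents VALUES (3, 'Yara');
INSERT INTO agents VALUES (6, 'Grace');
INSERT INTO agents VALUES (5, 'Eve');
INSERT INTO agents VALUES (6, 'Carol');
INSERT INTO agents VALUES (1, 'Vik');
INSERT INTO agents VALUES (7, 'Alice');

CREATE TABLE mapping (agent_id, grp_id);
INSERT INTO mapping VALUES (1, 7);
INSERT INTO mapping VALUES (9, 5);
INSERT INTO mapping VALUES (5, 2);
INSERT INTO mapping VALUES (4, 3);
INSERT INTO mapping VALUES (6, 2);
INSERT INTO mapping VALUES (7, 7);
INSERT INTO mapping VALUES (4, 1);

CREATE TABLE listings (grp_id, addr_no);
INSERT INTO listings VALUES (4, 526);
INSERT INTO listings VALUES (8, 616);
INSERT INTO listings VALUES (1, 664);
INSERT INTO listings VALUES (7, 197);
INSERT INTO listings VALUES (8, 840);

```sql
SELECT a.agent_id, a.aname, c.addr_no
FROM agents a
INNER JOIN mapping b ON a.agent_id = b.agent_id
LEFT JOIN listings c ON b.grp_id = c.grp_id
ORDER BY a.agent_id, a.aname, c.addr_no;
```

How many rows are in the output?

5

Joins associate left-to-right: agents INNER JOIN mapping on agent_id gives 5 intermediate row(s).
Then LEFT JOIN `listings c` on grp_id: each of those 5 rows is kept; rows whose b.grp_id has no match in c get NULL for c's columns.
Result: 5 row(s).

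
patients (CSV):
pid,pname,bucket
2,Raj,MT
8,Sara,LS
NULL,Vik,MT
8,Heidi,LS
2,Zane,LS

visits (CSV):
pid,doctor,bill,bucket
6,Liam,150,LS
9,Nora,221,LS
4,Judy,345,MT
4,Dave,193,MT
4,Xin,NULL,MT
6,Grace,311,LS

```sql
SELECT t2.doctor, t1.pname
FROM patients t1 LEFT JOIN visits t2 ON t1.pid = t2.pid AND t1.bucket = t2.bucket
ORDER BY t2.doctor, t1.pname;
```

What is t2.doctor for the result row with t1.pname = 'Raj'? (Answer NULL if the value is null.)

LEFT JOIN keeps every row from `patients`; unmatched rows get NULL for `visits`'s columns.
Matching on t1.pid = t2.pid AND t1.bucket = t2.bucket. A NULL in a compared column never satisfies the condition.
- pid=2, bucket=MT: no t2 row matches, row kept with t2 columns NULL.
- pid=8, bucket=LS: no t2 row matches, row kept with t2 columns NULL.
- pid=NULL, bucket=MT: no t2 row matches, row kept with t2 columns NULL.
- pid=8, bucket=LS: no t2 row matches, row kept with t2 columns NULL.
- pid=2, bucket=LS: no t2 row matches, row kept with t2 columns NULL.

NULL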